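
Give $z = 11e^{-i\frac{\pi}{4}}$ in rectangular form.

a = r cos θ = 11 * sqrt(2)/2 = 11*sqrt(2)/2
b = r sin θ = 11 * -sqrt(2)/2 = -11*sqrt(2)/2
z = 11*sqrt(2)/2 - (11*sqrt(2)/2)i


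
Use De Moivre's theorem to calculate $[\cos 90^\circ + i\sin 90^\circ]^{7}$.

By De Moivre: z^n = r^n(cos(nθ) + i sin(nθ))
= 1^7(cos(7*90°) + i sin(7*90°))
= 1(cos 270° + i sin 270°)
= -i


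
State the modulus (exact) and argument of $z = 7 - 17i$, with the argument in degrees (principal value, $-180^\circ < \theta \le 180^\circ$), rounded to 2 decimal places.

|z| = sqrt(7^2 + (-17)^2) = sqrt(338)
arg(z) = arctan(b/a) = arctan(-17/7) (quadrant-adjusted) = -67.62°


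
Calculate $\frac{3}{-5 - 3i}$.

Multiply numerator and denominator by conjugate (-5 + 3i):
= (3)(-5 + 3i) / ((-5)^2 + (-3)^2)
= (-15 + 9i) / 34
= -15/34 + (9/34)i


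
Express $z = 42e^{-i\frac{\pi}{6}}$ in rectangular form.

a = r cos θ = 42 * sqrt(3)/2 = 21*sqrt(3)
b = r sin θ = 42 * -1/2 = -21
z = 21*sqrt(3) - 21i


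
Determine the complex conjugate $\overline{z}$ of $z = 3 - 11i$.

If z = a + bi, then conjugate(z) = a - bi
conjugate(3 - 11i) = 3 + 11i


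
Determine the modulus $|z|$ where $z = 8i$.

|z| = sqrt(a^2 + b^2) = sqrt(0^2 + 8^2) = sqrt(64) = 8


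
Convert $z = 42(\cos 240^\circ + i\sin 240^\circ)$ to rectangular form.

a = r cos θ = 42 * -1/2 = -21
b = r sin θ = 42 * -sqrt(3)/2 = -21*sqrt(3)
z = -21 - 21*sqrt(3)i


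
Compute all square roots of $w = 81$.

|w| = 81, arg(w) = 0°
Root modulus = 81^(1/2) = 9
Root arguments: θ_k = (0° + 360°k)/2 for k = 0, 1, ..., 1
Roots: 9, -9


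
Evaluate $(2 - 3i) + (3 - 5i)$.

(2 + 3) + (-3 + (-5))i = 5 - 8i


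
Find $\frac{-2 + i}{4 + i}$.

Multiply numerator and denominator by conjugate (4 - i):
= (-2 + i)(4 - i) / (4^2 + 1^2)
= (-7 + 6i) / 17
= -7/17 + (6/17)i


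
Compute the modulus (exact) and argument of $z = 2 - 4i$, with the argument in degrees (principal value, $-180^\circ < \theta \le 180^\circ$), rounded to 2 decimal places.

|z| = sqrt(2^2 + (-4)^2) = sqrt(20)
arg(z) = arctan(b/a) = arctan(-4/2) (quadrant-adjusted) = -63.43°


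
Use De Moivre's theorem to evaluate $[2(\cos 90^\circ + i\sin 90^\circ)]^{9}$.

By De Moivre: z^n = r^n(cos(nθ) + i sin(nθ))
= 2^9(cos(9*90°) + i sin(9*90°))
= 512(cos 90° + i sin 90°)
= 512i


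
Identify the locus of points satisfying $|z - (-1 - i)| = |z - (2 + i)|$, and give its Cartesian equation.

|z - z1| = |z - z2| means z is equidistant from z1 and z2,
i.e. the perpendicular bisector of the segment from (-1, -1) to (2, 1) (midpoint (1/2, 0)).
With z = x + yi, square both sides:
(x - (-1))^2 + (y - (-1))^2 = (x - 2)^2 + (y - 1)^2
The x^2 and y^2 terms cancel: 6x + 4y = 5 - 2 = 3
Simplify: 6x + 4y = 3
Locus: Perpendicular bisector of the segment from (-1, -1) to (2, 1): the line 6x + 4y = 3


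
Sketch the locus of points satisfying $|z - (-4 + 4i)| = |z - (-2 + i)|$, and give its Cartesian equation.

|z - z1| = |z - z2| means z is equidistant from z1 and z2,
i.e. the perpendicular bisector of the segment from (-4, 4) to (-2, 1) (midpoint (-3, 5/2)).
With z = x + yi, square both sides:
(x - (-4))^2 + (y - 4)^2 = (x - (-2))^2 + (y - 1)^2
The x^2 and y^2 terms cancel: 4x + (-6)y = 5 - 32 = -27
Simplify: 4x - 6y = -27
Locus: Perpendicular bisector of the segment from (-4, 4) to (-2, 1): the line 4x - 6y = -27


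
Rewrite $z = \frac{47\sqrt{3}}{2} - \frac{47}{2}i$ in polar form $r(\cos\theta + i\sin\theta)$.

r = |z| = sqrt(a^2 + b^2) = sqrt((47*sqrt(3)/2)^2 + (-47/2)^2) = sqrt(6627/4 + 2209/4) = sqrt(2209) = 47
θ = arctan(b/a) = arctan(-23.5/40.7032) (quadrant-adjusted) = 330°
z = 47(cos 330° + i sin 330°)


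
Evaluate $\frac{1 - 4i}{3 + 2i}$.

Multiply numerator and denominator by conjugate (3 - 2i):
= (1 - 4i)(3 - 2i) / (3^2 + 2^2)
= (-5 - 14i) / 13
= -5/13 - (14/13)i


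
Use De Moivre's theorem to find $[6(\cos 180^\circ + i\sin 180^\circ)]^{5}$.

By De Moivre: z^n = r^n(cos(nθ) + i sin(nθ))
= 6^5(cos(5*180°) + i sin(5*180°))
= 7776(cos 180° + i sin 180°)
= -7776


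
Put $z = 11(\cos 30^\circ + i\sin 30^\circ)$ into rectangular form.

a = r cos θ = 11 * sqrt(3)/2 = 11*sqrt(3)/2
b = r sin θ = 11 * 1/2 = 11/2
z = 11*sqrt(3)/2 + (11/2)i


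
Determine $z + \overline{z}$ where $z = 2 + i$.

z + conjugate(z) = (a + bi) + (a - bi) = 2a
= 2 * 2 = 4


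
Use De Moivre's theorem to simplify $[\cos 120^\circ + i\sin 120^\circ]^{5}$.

By De Moivre: z^n = r^n(cos(nθ) + i sin(nθ))
= 1^5(cos(5*120°) + i sin(5*120°))
= 1(cos 240° + i sin 240°)
= -1/2 - (sqrt(3)/2)i


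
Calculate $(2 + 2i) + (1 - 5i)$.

(2 + 1) + (2 + (-5))i = 3 - 3i


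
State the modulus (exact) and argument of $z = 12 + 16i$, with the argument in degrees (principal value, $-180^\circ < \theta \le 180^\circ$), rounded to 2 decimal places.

|z| = sqrt(12^2 + 16^2) = 20
arg(z) = arctan(b/a) = arctan(16/12) (quadrant-adjusted) = 53.13°


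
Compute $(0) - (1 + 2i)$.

(0 - 1) + (0 - 2)i = -1 - 2i


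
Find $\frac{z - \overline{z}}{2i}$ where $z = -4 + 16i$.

z - conjugate(z) = 2bi
(z - conjugate(z))/(2i) = 2bi/(2i) = b = 16


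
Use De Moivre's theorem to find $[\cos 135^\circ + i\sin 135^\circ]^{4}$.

By De Moivre: z^n = r^n(cos(nθ) + i sin(nθ))
= 1^4(cos(4*135°) + i sin(4*135°))
= 1(cos 180° + i sin 180°)
= -1


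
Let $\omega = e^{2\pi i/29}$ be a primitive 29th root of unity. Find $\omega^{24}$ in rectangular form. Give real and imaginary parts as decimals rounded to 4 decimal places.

ω^24 = e^(2πi·24/29) = e^(i·48π/29)
= cos(48π/29) + i sin(48π/29)
= 0.4684 - 0.8835i


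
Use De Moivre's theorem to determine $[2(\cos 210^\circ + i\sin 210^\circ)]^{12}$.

By De Moivre: z^n = r^n(cos(nθ) + i sin(nθ))
= 2^12(cos(12*210°) + i sin(12*210°))
= 4096(cos 0° + i sin 0°)
= 4096


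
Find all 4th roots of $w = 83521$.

|w| = 83521, arg(w) = 0°
Root modulus = 83521^(1/4) = 17
Root arguments: θ_k = (0° + 360°k)/4 for k = 0, 1, ..., 3
Roots: 17, 17i, -17, -17i


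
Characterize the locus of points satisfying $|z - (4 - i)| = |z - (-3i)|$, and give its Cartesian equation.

|z - z1| = |z - z2| means z is equidistant from z1 and z2,
i.e. the perpendicular bisector of the segment from (4, -1) to (0, -3) (midpoint (2, -2)).
With z = x + yi, square both sides:
(x - 4)^2 + (y - (-1))^2 = (x - 0)^2 + (y - (-3))^2
The x^2 and y^2 terms cancel: -8x + (-4)y = 9 - 17 = -8
Simplify: 2x + y = 2
Locus: Perpendicular bisector of the segment from (4, -1) to (0, -3): the line 2x + y = 2


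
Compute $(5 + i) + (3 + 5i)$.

(5 + 3) + (1 + 5)i = 8 + 6i


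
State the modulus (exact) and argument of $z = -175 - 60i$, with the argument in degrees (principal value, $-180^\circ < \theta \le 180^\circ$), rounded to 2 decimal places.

|z| = sqrt((-175)^2 + (-60)^2) = 185
arg(z) = arctan(b/a) = arctan(-60/-175) (quadrant-adjusted) = -161.08°


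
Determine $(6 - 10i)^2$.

(a + bi)^2 = a^2 - b^2 + 2abi
= 6^2 - (-10)^2 + 2*6*(-10)i
= -64 - 120i


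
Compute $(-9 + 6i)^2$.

(a + bi)^2 = a^2 - b^2 + 2abi
= (-9)^2 - 6^2 + 2*(-9)*6i
= 45 - 108i


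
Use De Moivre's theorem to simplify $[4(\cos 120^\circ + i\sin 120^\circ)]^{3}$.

By De Moivre: z^n = r^n(cos(nθ) + i sin(nθ))
= 4^3(cos(3*120°) + i sin(3*120°))
= 64(cos 0° + i sin 0°)
= 64


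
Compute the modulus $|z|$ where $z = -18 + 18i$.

|z| = sqrt(a^2 + b^2) = sqrt((-18)^2 + 18^2) = sqrt(648) = sqrt(648)


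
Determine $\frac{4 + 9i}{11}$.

Divisor is real, so divide each part by 11:
= 4/11 + (9/11)i


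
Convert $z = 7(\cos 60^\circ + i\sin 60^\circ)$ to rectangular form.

a = r cos θ = 7 * 1/2 = 7/2
b = r sin θ = 7 * sqrt(3)/2 = 7*sqrt(3)/2
z = 7/2 + (7*sqrt(3)/2)i


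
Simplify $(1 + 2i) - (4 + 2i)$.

(1 - 4) + (2 - 2)i = -3


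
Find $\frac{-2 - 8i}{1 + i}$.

Multiply numerator and denominator by conjugate (1 - i):
= (-2 - 8i)(1 - i) / (1^2 + 1^2)
= (-10 - 6i) / 2
= -5 - 3i


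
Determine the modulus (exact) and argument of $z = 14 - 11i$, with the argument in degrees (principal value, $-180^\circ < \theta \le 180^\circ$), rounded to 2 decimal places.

|z| = sqrt(14^2 + (-11)^2) = sqrt(317)
arg(z) = arctan(b/a) = arctan(-11/14) (quadrant-adjusted) = -38.16°


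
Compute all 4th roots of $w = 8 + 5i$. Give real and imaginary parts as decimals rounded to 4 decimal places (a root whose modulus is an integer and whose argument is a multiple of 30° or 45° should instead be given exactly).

|w| = sqrt(89) ≈ 9.433981, arg(w) ≈ 32.005383°
Root modulus = sqrt(89)^(1/4) ≈ 1.752563
Root arguments: θ_k = (arg(w) + 360°k)/4 for k = 0, 1, ..., 3
Compute each root as (root modulus)(cos θ_k + i sin θ_k) using full-precision intermediates, then round to 4 decimal places.
Roots: 1.7355 + 0.2440i, -0.2440 + 1.7355i, -1.7355 - 0.2440i, 0.2440 - 1.7355i


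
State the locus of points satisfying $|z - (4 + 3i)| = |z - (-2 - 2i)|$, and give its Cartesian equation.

|z - z1| = |z - z2| means z is equidistant from z1 and z2,
i.e. the perpendicular bisector of the segment from (4, 3) to (-2, -2) (midpoint (1, 1/2)).
With z = x + yi, square both sides:
(x - 4)^2 + (y - 3)^2 = (x - (-2))^2 + (y - (-2))^2
The x^2 and y^2 terms cancel: -12x + (-10)y = 8 - 25 = -17
Simplify: 12x + 10y = 17
Locus: Perpendicular bisector of the segment from (4, 3) to (-2, -2): the line 12x + 10y = 17


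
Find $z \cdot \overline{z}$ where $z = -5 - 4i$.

z * conjugate(z) = |z|^2 = a^2 + b^2
= (-5)^2 + (-4)^2 = 41


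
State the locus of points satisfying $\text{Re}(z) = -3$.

Re(z) = x where z = x + yi; the equation x = -3 is satisfied by all points with that x-coordinate
Locus: Vertical line x = -3


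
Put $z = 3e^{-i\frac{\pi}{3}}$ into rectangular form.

a = r cos θ = 3 * 1/2 = 3/2
b = r sin θ = 3 * -sqrt(3)/2 = -3*sqrt(3)/2
z = 3/2 - (3*sqrt(3)/2)i


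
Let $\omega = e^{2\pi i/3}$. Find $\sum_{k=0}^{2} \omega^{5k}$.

Let ζ = ω^5 = e^(2πi·5/3). Since 3 ∤ 5, ζ ≠ 1.
Sum = Σ_{k=0}^{2} ζ^k = (ζ^3 - 1)/(ζ - 1) = (ω^{5·3} - 1)/(ζ - 1) = (1 - 1)/(ζ - 1) = 0


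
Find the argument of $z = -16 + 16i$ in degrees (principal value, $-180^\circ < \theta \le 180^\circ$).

θ = arctan(b/a) = arctan(16/-16) (quadrant-adjusted) = 135°


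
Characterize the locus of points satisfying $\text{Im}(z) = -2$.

Im(z) = y where z = x + yi; the equation y = -2 is satisfied by all points with that y-coordinate
Locus: Horizontal line y = -2


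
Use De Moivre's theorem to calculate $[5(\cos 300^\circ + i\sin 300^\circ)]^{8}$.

By De Moivre: z^n = r^n(cos(nθ) + i sin(nθ))
= 5^8(cos(8*300°) + i sin(8*300°))
= 390625(cos 240° + i sin 240°)
= -390625/2 - (390625*sqrt(3)/2)i


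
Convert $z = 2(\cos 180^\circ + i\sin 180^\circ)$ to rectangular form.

a = r cos θ = 2 * -1 = -2
b = r sin θ = 2 * 0 = 0
z = -2


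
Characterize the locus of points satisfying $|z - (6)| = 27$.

|z - z0| = r describes a circle centered at z0 with radius r
Here z0 = 6 and r = 27
Locus: Circle centered at (6, 0) with radius 27


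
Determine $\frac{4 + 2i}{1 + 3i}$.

Multiply numerator and denominator by conjugate (1 - 3i):
= (4 + 2i)(1 - 3i) / (1^2 + 3^2)
= (10 - 10i) / 10
= 1 - i


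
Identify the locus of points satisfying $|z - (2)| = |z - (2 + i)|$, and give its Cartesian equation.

|z - z1| = |z - z2| means z is equidistant from z1 and z2,
i.e. the perpendicular bisector of the segment from (2, 0) to (2, 1) (midpoint (2, 1/2)).
With z = x + yi, square both sides:
(x - 2)^2 + (y - 0)^2 = (x - 2)^2 + (y - 1)^2
The x^2 and y^2 terms cancel: 0x + 2y = 5 - 4 = 1
Simplify: y = 1/2
Locus: Perpendicular bisector of the segment from (2, 0) to (2, 1): the line y = 1/2


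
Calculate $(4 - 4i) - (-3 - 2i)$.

(4 - (-3)) + (-4 - (-2))i = 7 - 2i


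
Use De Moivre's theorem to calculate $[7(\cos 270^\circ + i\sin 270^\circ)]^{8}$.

By De Moivre: z^n = r^n(cos(nθ) + i sin(nθ))
= 7^8(cos(8*270°) + i sin(8*270°))
= 5764801(cos 0° + i sin 0°)
= 5764801


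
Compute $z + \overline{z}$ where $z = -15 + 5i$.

z + conjugate(z) = (a + bi) + (a - bi) = 2a
= 2 * (-15) = -30


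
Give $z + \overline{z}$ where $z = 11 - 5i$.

z + conjugate(z) = (a + bi) + (a - bi) = 2a
= 2 * 11 = 22


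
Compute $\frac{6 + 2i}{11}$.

Divisor is real, so divide each part by 11:
= 6/11 + (2/11)i


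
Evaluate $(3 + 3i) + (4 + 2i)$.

(3 + 4) + (3 + 2)i = 7 + 5i


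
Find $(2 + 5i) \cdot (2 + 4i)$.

(a1*a2 - b1*b2) + (a1*b2 + b1*a2)i
= (4 - 20) + (8 + 10)i
= -16 + 18i


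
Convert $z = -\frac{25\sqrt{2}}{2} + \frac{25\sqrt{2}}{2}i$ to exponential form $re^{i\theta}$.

r = |z| = sqrt((-25*sqrt(2)/2)^2 + (25*sqrt(2)/2)^2) = sqrt(625/2 + 625/2) = sqrt(625) = 25
θ = arctan(b/a) = arctan(17.6777/-17.6777) (quadrant-adjusted) = 135° = 3π/4
z = 25e^(i*3π/4)


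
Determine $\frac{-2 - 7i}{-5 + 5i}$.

Multiply numerator and denominator by conjugate (-5 - 5i):
= (-2 - 7i)(-5 - 5i) / ((-5)^2 + 5^2)
= (-25 + 45i) / 50
Divide through by 5: (-5 + 9i) / 10
= -1/2 + (9/10)i


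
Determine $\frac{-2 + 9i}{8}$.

Divisor is real, so divide each part by 8:
= -1/4 + (9/8)i


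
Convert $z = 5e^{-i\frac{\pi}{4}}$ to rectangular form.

a = r cos θ = 5 * sqrt(2)/2 = 5*sqrt(2)/2
b = r sin θ = 5 * -sqrt(2)/2 = -5*sqrt(2)/2
z = 5*sqrt(2)/2 - (5*sqrt(2)/2)i


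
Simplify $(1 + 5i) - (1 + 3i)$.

(1 - 1) + (5 - 3)i = 2i


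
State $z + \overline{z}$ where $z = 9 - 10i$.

z + conjugate(z) = (a + bi) + (a - bi) = 2a
= 2 * 9 = 18


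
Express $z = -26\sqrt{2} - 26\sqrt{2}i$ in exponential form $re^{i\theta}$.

r = |z| = sqrt((-26*sqrt(2))^2 + (-26*sqrt(2))^2) = sqrt(1352 + 1352) = sqrt(2704) = 52
θ = arctan(b/a) = arctan(-36.7696/-36.7696) (quadrant-adjusted) = 225° = 5π/4
z = 52e^(i*5π/4)


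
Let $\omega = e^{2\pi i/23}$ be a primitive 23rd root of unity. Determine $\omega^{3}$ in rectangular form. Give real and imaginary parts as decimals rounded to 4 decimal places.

ω^3 = e^(2πi·3/23) = e^(i·6π/23)
= cos(6π/23) + i sin(6π/23)
= 0.6826 + 0.7308i


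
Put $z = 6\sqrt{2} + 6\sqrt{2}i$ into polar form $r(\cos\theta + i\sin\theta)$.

r = |z| = sqrt(a^2 + b^2) = sqrt((6*sqrt(2))^2 + (6*sqrt(2))^2) = sqrt(72 + 72) = sqrt(144) = 12
θ = arctan(b/a) = arctan(8.4853/8.4853) (quadrant-adjusted) = 45°
z = 12(cos 45° + i sin 45°)


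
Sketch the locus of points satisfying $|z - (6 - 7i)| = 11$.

|z - z0| = r describes a circle centered at z0 with radius r
Here z0 = 6 - 7i and r = 11
Locus: Circle centered at (6, -7) with radius 11


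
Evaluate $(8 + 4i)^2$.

(a + bi)^2 = a^2 - b^2 + 2abi
= 8^2 - 4^2 + 2*8*4i
= 48 + 64i


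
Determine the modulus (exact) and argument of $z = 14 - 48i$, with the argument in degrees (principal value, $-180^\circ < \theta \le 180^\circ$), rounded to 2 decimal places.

|z| = sqrt(14^2 + (-48)^2) = 50
arg(z) = arctan(b/a) = arctan(-48/14) (quadrant-adjusted) = -73.74°


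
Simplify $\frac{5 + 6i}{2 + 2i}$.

Multiply numerator and denominator by conjugate (2 - 2i):
= (5 + 6i)(2 - 2i) / (2^2 + 2^2)
= (22 + 2i) / 8
Divide through by 2: (11 + i) / 4
= 11/4 + (1/4)i


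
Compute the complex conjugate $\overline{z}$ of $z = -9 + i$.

If z = a + bi, then conjugate(z) = a - bi
conjugate(-9 + i) = -9 - i


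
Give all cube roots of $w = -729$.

|w| = 729, arg(w) = 180°
Root modulus = 729^(1/3) = 9
Root arguments: θ_k = (180° + 360°k)/3 for k = 0, 1, ..., 2
Roots: 9/2 + (9*sqrt(3)/2)i, -9, 9/2 - (9*sqrt(3)/2)i


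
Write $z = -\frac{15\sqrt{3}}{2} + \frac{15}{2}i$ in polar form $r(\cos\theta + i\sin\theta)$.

r = |z| = sqrt(a^2 + b^2) = sqrt((-15*sqrt(3)/2)^2 + (15/2)^2) = sqrt(675/4 + 225/4) = sqrt(225) = 15
θ = arctan(b/a) = arctan(7.5/-12.9904) (quadrant-adjusted) = 150°
z = 15(cos 150° + i sin 150°)


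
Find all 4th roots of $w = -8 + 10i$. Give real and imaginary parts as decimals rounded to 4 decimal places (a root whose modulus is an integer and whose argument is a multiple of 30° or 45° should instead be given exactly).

|w| = sqrt(164) ≈ 12.806248, arg(w) ≈ 128.659808°
Root modulus = sqrt(164)^(1/4) ≈ 1.891714
Root arguments: θ_k = (arg(w) + 360°k)/4 for k = 0, 1, ..., 3
Compute each root as (root modulus)(cos θ_k + i sin θ_k) using full-precision intermediates, then round to 4 decimal places.
Roots: 1.6014 + 1.0071i, -1.0071 + 1.6014i, -1.6014 - 1.0071i, 1.0071 - 1.6014i


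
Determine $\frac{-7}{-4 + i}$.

Multiply numerator and denominator by conjugate (-4 - i):
= (-7)(-4 - i) / ((-4)^2 + 1^2)
= (28 + 7i) / 17
= 28/17 + (7/17)i


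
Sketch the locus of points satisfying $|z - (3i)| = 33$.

|z - z0| = r describes a circle centered at z0 with radius r
Here z0 = 3i and r = 33
Locus: Circle centered at (0, 3) with radius 33


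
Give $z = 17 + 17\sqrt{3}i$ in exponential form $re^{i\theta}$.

r = |z| = sqrt((17)^2 + (17*sqrt(3))^2) = sqrt(289 + 867) = sqrt(1156) = 34
θ = arctan(b/a) = arctan(29.4449/17) (quadrant-adjusted) = 60° = π/3
z = 34e^(i*π/3)


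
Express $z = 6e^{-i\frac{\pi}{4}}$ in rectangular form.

a = r cos θ = 6 * sqrt(2)/2 = 3*sqrt(2)
b = r sin θ = 6 * -sqrt(2)/2 = -3*sqrt(2)
z = 3*sqrt(2) - 3*sqrt(2)i


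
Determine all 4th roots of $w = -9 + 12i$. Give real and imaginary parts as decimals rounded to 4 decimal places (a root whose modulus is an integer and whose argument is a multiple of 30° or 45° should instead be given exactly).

|w| = 15, arg(w) ≈ 126.869898°
Root modulus = 15^(1/4) ≈ 1.967990
Root arguments: θ_k = (arg(w) + 360°k)/4 for k = 0, 1, ..., 3
Compute each root as (root modulus)(cos θ_k + i sin θ_k) using full-precision intermediates, then round to 4 decimal places.
Roots: 1.6741 + 1.0346i, -1.0346 + 1.6741i, -1.6741 - 1.0346i, 1.0346 - 1.6741i


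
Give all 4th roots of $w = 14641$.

|w| = 14641, arg(w) = 0°
Root modulus = 14641^(1/4) = 11
Root arguments: θ_k = (0° + 360°k)/4 for k = 0, 1, ..., 3
Roots: 11, 11i, -11, -11i


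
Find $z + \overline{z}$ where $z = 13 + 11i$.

z + conjugate(z) = (a + bi) + (a - bi) = 2a
= 2 * 13 = 26


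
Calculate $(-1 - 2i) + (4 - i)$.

(-1 + 4) + (-2 + (-1))i = 3 - 3i


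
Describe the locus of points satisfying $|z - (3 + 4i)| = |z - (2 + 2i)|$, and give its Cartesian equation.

|z - z1| = |z - z2| means z is equidistant from z1 and z2,
i.e. the perpendicular bisector of the segment from (3, 4) to (2, 2) (midpoint (5/2, 3)).
With z = x + yi, square both sides:
(x - 3)^2 + (y - 4)^2 = (x - 2)^2 + (y - 2)^2
The x^2 and y^2 terms cancel: -2x + (-4)y = 8 - 25 = -17
Simplify: 2x + 4y = 17
Locus: Perpendicular bisector of the segment from (3, 4) to (2, 2): the line 2x + 4y = 17


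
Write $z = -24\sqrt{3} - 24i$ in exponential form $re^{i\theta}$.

r = |z| = sqrt((-24*sqrt(3))^2 + (-24)^2) = sqrt(1728 + 576) = sqrt(2304) = 48
θ = arctan(b/a) = arctan(-24/-41.5692) (quadrant-adjusted) = 210° = 7π/6
z = 48e^(i*7π/6)


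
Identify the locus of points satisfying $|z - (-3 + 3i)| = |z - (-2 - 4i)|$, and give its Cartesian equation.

|z - z1| = |z - z2| means z is equidistant from z1 and z2,
i.e. the perpendicular bisector of the segment from (-3, 3) to (-2, -4) (midpoint (-5/2, -1/2)).
With z = x + yi, square both sides:
(x - (-3))^2 + (y - 3)^2 = (x - (-2))^2 + (y - (-4))^2
The x^2 and y^2 terms cancel: 2x + (-14)y = 20 - 18 = 2
Simplify: x - 7y = 1
Locus: Perpendicular bisector of the segment from (-3, 3) to (-2, -4): the line x - 7y = 1


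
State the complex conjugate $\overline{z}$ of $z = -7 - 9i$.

If z = a + bi, then conjugate(z) = a - bi
conjugate(-7 - 9i) = -7 + 9i


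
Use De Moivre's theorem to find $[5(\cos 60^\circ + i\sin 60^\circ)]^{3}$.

By De Moivre: z^n = r^n(cos(nθ) + i sin(nθ))
= 5^3(cos(3*60°) + i sin(3*60°))
= 125(cos 180° + i sin 180°)
= -125


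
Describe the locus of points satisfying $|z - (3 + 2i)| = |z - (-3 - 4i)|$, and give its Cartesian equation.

|z - z1| = |z - z2| means z is equidistant from z1 and z2,
i.e. the perpendicular bisector of the segment from (3, 2) to (-3, -4) (midpoint (0, -1)).
With z = x + yi, square both sides:
(x - 3)^2 + (y - 2)^2 = (x - (-3))^2 + (y - (-4))^2
The x^2 and y^2 terms cancel: -12x + (-12)y = 25 - 13 = 12
Simplify: x + y = -1
Locus: Perpendicular bisector of the segment from (3, 2) to (-3, -4): the line x + y = -1


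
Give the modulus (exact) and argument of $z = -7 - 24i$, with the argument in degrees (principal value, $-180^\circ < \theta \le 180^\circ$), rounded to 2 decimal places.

|z| = sqrt((-7)^2 + (-24)^2) = 25
arg(z) = arctan(b/a) = arctan(-24/-7) (quadrant-adjusted) = -106.26°


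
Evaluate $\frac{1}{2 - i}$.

Multiply numerator and denominator by conjugate (2 + i):
= (1)(2 + i) / (2^2 + (-1)^2)
= (2 + i) / 5
= 2/5 + (1/5)i


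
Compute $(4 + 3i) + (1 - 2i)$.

(4 + 1) + (3 + (-2))i = 5 + i


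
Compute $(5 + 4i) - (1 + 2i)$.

(5 - 1) + (4 - 2)i = 4 + 2i


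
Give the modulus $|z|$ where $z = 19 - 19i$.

|z| = sqrt(a^2 + b^2) = sqrt(19^2 + (-19)^2) = sqrt(722) = sqrt(722)


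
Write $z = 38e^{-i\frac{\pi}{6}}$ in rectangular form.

a = r cos θ = 38 * sqrt(3)/2 = 19*sqrt(3)
b = r sin θ = 38 * -1/2 = -19
z = 19*sqrt(3) - 19i


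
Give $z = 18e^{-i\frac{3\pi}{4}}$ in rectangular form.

a = r cos θ = 18 * -sqrt(2)/2 = -9*sqrt(2)
b = r sin θ = 18 * -sqrt(2)/2 = -9*sqrt(2)
z = -9*sqrt(2) - 9*sqrt(2)i


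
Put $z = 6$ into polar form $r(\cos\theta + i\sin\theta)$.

r = |z| = sqrt(a^2 + b^2) = sqrt((6)^2 + (0)^2) = sqrt(36 + 0) = sqrt(36) = 6
b = 0 and a > 0, so z lies on the positive real axis: θ = 0°
z = 6(cos 0° + i sin 0°)


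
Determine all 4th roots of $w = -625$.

|w| = 625, arg(w) = 180°
Root modulus = 625^(1/4) = 5
Root arguments: θ_k = (180° + 360°k)/4 for k = 0, 1, ..., 3
Roots: 5*sqrt(2)/2 + (5*sqrt(2)/2)i, -5*sqrt(2)/2 + (5*sqrt(2)/2)i, -5*sqrt(2)/2 - (5*sqrt(2)/2)i, 5*sqrt(2)/2 - (5*sqrt(2)/2)i


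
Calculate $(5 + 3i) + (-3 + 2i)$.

(5 + (-3)) + (3 + 2)i = 2 + 5i


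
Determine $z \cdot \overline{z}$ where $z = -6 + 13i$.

z * conjugate(z) = |z|^2 = a^2 + b^2
= (-6)^2 + 13^2 = 205


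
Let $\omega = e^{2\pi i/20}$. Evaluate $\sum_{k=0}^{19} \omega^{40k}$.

Since 20 divides 40, ω^40 = (ω^20)^2 = 1^2 = 1, so every term is 1.
Sum = 20 · 1 = 20


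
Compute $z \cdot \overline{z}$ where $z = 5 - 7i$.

z * conjugate(z) = |z|^2 = a^2 + b^2
= 5^2 + (-7)^2 = 74


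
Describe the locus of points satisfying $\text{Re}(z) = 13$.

Re(z) = x where z = x + yi; the equation x = 13 is satisfied by all points with that x-coordinate
Locus: Vertical line x = 13


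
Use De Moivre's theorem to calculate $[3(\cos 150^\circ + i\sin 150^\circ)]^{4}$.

By De Moivre: z^n = r^n(cos(nθ) + i sin(nθ))
= 3^4(cos(4*150°) + i sin(4*150°))
= 81(cos 240° + i sin 240°)
= -81/2 - (81*sqrt(3)/2)i


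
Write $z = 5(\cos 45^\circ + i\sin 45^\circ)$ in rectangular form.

a = r cos θ = 5 * sqrt(2)/2 = 5*sqrt(2)/2
b = r sin θ = 5 * sqrt(2)/2 = 5*sqrt(2)/2
z = 5*sqrt(2)/2 + (5*sqrt(2)/2)i


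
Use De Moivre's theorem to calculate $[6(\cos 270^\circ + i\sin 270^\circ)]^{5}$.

By De Moivre: z^n = r^n(cos(nθ) + i sin(nθ))
= 6^5(cos(5*270°) + i sin(5*270°))
= 7776(cos 270° + i sin 270°)
= -7776i


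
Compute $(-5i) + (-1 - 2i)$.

(0 + (-1)) + (-5 + (-2))i = -1 - 7i


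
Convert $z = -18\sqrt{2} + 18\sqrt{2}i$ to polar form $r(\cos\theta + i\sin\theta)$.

r = |z| = sqrt(a^2 + b^2) = sqrt((-18*sqrt(2))^2 + (18*sqrt(2))^2) = sqrt(648 + 648) = sqrt(1296) = 36
θ = arctan(b/a) = arctan(25.4558/-25.4558) (quadrant-adjusted) = 135°
z = 36(cos 135° + i sin 135°)


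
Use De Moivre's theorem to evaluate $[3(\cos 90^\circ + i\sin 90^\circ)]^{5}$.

By De Moivre: z^n = r^n(cos(nθ) + i sin(nθ))
= 3^5(cos(5*90°) + i sin(5*90°))
= 243(cos 90° + i sin 90°)
= 243i


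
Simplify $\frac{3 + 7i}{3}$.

Divisor is real, so divide each part by 3:
= 1 + (7/3)i


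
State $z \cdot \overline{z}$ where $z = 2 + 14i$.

z * conjugate(z) = |z|^2 = a^2 + b^2
= 2^2 + 14^2 = 200


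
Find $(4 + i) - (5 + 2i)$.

(4 - 5) + (1 - 2)i = -1 - i


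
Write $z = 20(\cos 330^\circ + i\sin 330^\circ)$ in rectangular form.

a = r cos θ = 20 * sqrt(3)/2 = 10*sqrt(3)
b = r sin θ = 20 * -1/2 = -10
z = 10*sqrt(3) - 10i


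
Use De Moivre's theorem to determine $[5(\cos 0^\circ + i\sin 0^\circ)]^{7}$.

By De Moivre: z^n = r^n(cos(nθ) + i sin(nθ))
= 5^7(cos(7*0°) + i sin(7*0°))
= 78125(cos 0° + i sin 0°)
= 78125


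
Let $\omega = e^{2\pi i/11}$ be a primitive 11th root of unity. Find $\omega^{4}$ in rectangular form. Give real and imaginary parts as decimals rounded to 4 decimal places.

ω^4 = e^(2πi·4/11) = e^(i·8π/11)
= cos(8π/11) + i sin(8π/11)
= -0.6549 + 0.7557i


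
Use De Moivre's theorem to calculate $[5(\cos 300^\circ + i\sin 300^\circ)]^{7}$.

By De Moivre: z^n = r^n(cos(nθ) + i sin(nθ))
= 5^7(cos(7*300°) + i sin(7*300°))
= 78125(cos 300° + i sin 300°)
= 78125/2 - (78125*sqrt(3)/2)i


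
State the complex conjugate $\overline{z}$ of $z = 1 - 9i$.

If z = a + bi, then conjugate(z) = a - bi
conjugate(1 - 9i) = 1 + 9i


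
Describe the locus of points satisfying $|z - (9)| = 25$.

|z - z0| = r describes a circle centered at z0 with radius r
Here z0 = 9 and r = 25
Locus: Circle centered at (9, 0) with radius 25


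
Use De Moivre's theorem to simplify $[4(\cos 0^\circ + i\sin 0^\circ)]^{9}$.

By De Moivre: z^n = r^n(cos(nθ) + i sin(nθ))
= 4^9(cos(9*0°) + i sin(9*0°))
= 262144(cos 0° + i sin 0°)
= 262144


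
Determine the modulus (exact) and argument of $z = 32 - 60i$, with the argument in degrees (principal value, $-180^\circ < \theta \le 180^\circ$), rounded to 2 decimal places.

|z| = sqrt(32^2 + (-60)^2) = 68
arg(z) = arctan(b/a) = arctan(-60/32) (quadrant-adjusted) = -61.93°


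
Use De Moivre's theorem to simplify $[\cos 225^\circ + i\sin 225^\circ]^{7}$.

By De Moivre: z^n = r^n(cos(nθ) + i sin(nθ))
= 1^7(cos(7*225°) + i sin(7*225°))
= 1(cos 135° + i sin 135°)
= -sqrt(2)/2 + (sqrt(2)/2)i


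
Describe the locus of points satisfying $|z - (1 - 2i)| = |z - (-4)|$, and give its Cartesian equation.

|z - z1| = |z - z2| means z is equidistant from z1 and z2,
i.e. the perpendicular bisector of the segment from (1, -2) to (-4, 0) (midpoint (-3/2, -1)).
With z = x + yi, square both sides:
(x - 1)^2 + (y - (-2))^2 = (x - (-4))^2 + (y - 0)^2
The x^2 and y^2 terms cancel: -10x + 4y = 16 - 5 = 11
Simplify: 10x - 4y = -11
Locus: Perpendicular bisector of the segment from (1, -2) to (-4, 0): the line 10x - 4y = -11


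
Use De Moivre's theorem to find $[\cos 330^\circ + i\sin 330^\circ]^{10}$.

By De Moivre: z^n = r^n(cos(nθ) + i sin(nθ))
= 1^10(cos(10*330°) + i sin(10*330°))
= 1(cos 60° + i sin 60°)
= 1/2 + (sqrt(3)/2)i


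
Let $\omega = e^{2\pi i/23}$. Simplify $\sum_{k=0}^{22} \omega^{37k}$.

Let ζ = ω^37 = e^(2πi·37/23). Since 23 ∤ 37, ζ ≠ 1.
Sum = Σ_{k=0}^{22} ζ^k = (ζ^23 - 1)/(ζ - 1) = (ω^{37·23} - 1)/(ζ - 1) = (1 - 1)/(ζ - 1) = 0


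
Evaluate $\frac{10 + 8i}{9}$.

Divisor is real, so divide each part by 9:
= 10/9 + (8/9)i


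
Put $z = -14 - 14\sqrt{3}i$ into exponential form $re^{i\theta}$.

r = |z| = sqrt((-14)^2 + (-14*sqrt(3))^2) = sqrt(196 + 588) = sqrt(784) = 28
θ = arctan(b/a) = arctan(-24.2487/-14) (quadrant-adjusted) = -120° = -2π/3
z = 28e^(-i*2π/3)


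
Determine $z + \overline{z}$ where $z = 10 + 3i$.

z + conjugate(z) = (a + bi) + (a - bi) = 2a
= 2 * 10 = 20


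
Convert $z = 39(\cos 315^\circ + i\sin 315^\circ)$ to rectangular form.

a = r cos θ = 39 * sqrt(2)/2 = 39*sqrt(2)/2
b = r sin θ = 39 * -sqrt(2)/2 = -39*sqrt(2)/2
z = 39*sqrt(2)/2 - (39*sqrt(2)/2)i


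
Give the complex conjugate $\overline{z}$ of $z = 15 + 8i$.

If z = a + bi, then conjugate(z) = a - bi
conjugate(15 + 8i) = 15 - 8i


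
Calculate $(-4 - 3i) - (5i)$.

(-4 - 0) + (-3 - 5)i = -4 - 8i


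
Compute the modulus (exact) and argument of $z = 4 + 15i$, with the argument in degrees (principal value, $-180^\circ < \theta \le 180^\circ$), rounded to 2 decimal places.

|z| = sqrt(4^2 + 15^2) = sqrt(241)
arg(z) = arctan(b/a) = arctan(15/4) (quadrant-adjusted) = 75.07°


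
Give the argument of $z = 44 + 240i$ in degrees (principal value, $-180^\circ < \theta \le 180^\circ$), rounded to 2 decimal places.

θ = arctan(b/a) = arctan(240/44) (quadrant-adjusted) = 79.61°


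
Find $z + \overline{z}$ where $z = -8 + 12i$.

z + conjugate(z) = (a + bi) + (a - bi) = 2a
= 2 * (-8) = -16


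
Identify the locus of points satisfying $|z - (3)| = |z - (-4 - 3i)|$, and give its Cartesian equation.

|z - z1| = |z - z2| means z is equidistant from z1 and z2,
i.e. the perpendicular bisector of the segment from (3, 0) to (-4, -3) (midpoint (-1/2, -3/2)).
With z = x + yi, square both sides:
(x - 3)^2 + (y - 0)^2 = (x - (-4))^2 + (y - (-3))^2
The x^2 and y^2 terms cancel: -14x + (-6)y = 25 - 9 = 16
Simplify: 7x + 3y = -8
Locus: Perpendicular bisector of the segment from (3, 0) to (-4, -3): the line 7x + 3y = -8


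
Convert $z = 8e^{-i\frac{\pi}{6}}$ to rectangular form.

a = r cos θ = 8 * sqrt(3)/2 = 4*sqrt(3)
b = r sin θ = 8 * -1/2 = -4
z = 4*sqrt(3) - 4i


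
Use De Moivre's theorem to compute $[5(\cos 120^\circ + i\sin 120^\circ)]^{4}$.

By De Moivre: z^n = r^n(cos(nθ) + i sin(nθ))
= 5^4(cos(4*120°) + i sin(4*120°))
= 625(cos 120° + i sin 120°)
= -625/2 + (625*sqrt(3)/2)i


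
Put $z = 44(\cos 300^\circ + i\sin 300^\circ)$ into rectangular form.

a = r cos θ = 44 * 1/2 = 22
b = r sin θ = 44 * -sqrt(3)/2 = -22*sqrt(3)
z = 22 - 22*sqrt(3)i


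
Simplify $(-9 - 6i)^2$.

(a + bi)^2 = a^2 - b^2 + 2abi
= (-9)^2 - (-6)^2 + 2*(-9)*(-6)i
= 45 + 108i


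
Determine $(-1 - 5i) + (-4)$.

(-1 + (-4)) + (-5 + 0)i = -5 - 5i


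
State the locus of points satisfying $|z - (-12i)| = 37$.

|z - z0| = r describes a circle centered at z0 with radius r
Here z0 = -12i and r = 37
Locus: Circle centered at (0, -12) with radius 37


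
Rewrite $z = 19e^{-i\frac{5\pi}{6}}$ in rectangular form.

a = r cos θ = 19 * -sqrt(3)/2 = -19*sqrt(3)/2
b = r sin θ = 19 * -1/2 = -19/2
z = -19*sqrt(3)/2 - (19/2)i


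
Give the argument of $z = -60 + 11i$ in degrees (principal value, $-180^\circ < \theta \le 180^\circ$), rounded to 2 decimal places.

θ = arctan(b/a) = arctan(11/-60) (quadrant-adjusted) = 169.61°


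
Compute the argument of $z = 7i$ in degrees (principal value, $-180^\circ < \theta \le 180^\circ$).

a = 0 and b > 0, so z lies on the positive imaginary axis: θ = 90°


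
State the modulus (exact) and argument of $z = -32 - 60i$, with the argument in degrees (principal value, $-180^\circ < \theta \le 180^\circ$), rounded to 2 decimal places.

|z| = sqrt((-32)^2 + (-60)^2) = 68
arg(z) = arctan(b/a) = arctan(-60/-32) (quadrant-adjusted) = -118.07°


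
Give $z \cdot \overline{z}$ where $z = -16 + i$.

z * conjugate(z) = |z|^2 = a^2 + b^2
= (-16)^2 + 1^2 = 257


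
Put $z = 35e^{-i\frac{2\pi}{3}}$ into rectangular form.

a = r cos θ = 35 * -1/2 = -35/2
b = r sin θ = 35 * -sqrt(3)/2 = -35*sqrt(3)/2
z = -35/2 - (35*sqrt(3)/2)i


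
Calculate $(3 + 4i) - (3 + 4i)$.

(3 - 3) + (4 - 4)i = 0


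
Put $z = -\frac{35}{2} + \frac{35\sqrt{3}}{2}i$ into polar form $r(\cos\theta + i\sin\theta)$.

r = |z| = sqrt(a^2 + b^2) = sqrt((-35/2)^2 + (35*sqrt(3)/2)^2) = sqrt(1225/4 + 3675/4) = sqrt(1225) = 35
θ = arctan(b/a) = arctan(30.3109/-17.5) (quadrant-adjusted) = 120°
z = 35(cos 120° + i sin 120°)


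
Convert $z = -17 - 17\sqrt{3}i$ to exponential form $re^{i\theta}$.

r = |z| = sqrt((-17)^2 + (-17*sqrt(3))^2) = sqrt(289 + 867) = sqrt(1156) = 34
θ = arctan(b/a) = arctan(-29.4449/-17) (quadrant-adjusted) = 240° = 4π/3
z = 34e^(i*4π/3)


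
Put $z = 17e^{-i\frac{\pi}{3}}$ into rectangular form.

a = r cos θ = 17 * 1/2 = 17/2
b = r sin θ = 17 * -sqrt(3)/2 = -17*sqrt(3)/2
z = 17/2 - (17*sqrt(3)/2)i


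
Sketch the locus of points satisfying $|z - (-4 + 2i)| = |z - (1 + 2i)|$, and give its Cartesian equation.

|z - z1| = |z - z2| means z is equidistant from z1 and z2,
i.e. the perpendicular bisector of the segment from (-4, 2) to (1, 2) (midpoint (-3/2, 2)).
With z = x + yi, square both sides:
(x - (-4))^2 + (y - 2)^2 = (x - 1)^2 + (y - 2)^2
The x^2 and y^2 terms cancel: 10x + 0y = 5 - 20 = -15
Simplify: x = -3/2
Locus: Perpendicular bisector of the segment from (-4, 2) to (1, 2): the line x = -3/2


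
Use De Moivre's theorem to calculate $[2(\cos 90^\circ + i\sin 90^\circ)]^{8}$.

By De Moivre: z^n = r^n(cos(nθ) + i sin(nθ))
= 2^8(cos(8*90°) + i sin(8*90°))
= 256(cos 0° + i sin 0°)
= 256


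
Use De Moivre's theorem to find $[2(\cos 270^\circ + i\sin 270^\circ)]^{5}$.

By De Moivre: z^n = r^n(cos(nθ) + i sin(nθ))
= 2^5(cos(5*270°) + i sin(5*270°))
= 32(cos 270° + i sin 270°)
= -32i


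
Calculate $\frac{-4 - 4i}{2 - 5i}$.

Multiply numerator and denominator by conjugate (2 + 5i):
= (-4 - 4i)(2 + 5i) / (2^2 + (-5)^2)
= (12 - 28i) / 29
= 12/29 - (28/29)i


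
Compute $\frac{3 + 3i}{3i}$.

Multiply numerator and denominator by conjugate (-3i):
= (3 + 3i)(-3i) / (0^2 + 3^2)
= (9 - 9i) / 9
= 1 - i


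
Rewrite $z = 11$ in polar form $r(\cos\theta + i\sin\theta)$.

r = |z| = sqrt(a^2 + b^2) = sqrt((11)^2 + (0)^2) = sqrt(121 + 0) = sqrt(121) = 11
b = 0 and a > 0, so z lies on the positive real axis: θ = 0°
z = 11(cos 0° + i sin 0°)


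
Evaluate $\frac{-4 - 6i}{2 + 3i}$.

Multiply numerator and denominator by conjugate (2 - 3i):
= (-4 - 6i)(2 - 3i) / (2^2 + 3^2)
= (-26) / 13
= -2


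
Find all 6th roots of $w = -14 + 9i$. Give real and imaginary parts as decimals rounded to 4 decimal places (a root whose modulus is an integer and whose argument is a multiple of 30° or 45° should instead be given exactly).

|w| = sqrt(277) ≈ 16.643317, arg(w) ≈ 147.264774°
Root modulus = sqrt(277)^(1/6) ≈ 1.597865
Root arguments: θ_k = (arg(w) + 360°k)/6 for k = 0, 1, ..., 5
Compute each root as (root modulus)(cos θ_k + i sin θ_k) using full-precision intermediates, then round to 4 decimal places.
Roots: 1.4535 + 0.6637i, 0.1519 + 1.5906i, -1.3016 + 0.9269i, -1.4535 - 0.6637i, -0.1519 - 1.5906i, 1.3016 - 0.9269i


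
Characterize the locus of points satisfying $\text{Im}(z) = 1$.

Im(z) = y where z = x + yi; the equation y = 1 is satisfied by all points with that y-coordinate
Locus: Horizontal line y = 1


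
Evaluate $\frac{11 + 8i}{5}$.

Divisor is real, so divide each part by 5:
= 11/5 + (8/5)i


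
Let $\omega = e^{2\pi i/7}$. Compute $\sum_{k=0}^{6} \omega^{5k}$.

Let ζ = ω^5 = e^(2πi·5/7). Since 7 ∤ 5, ζ ≠ 1.
Sum = Σ_{k=0}^{6} ζ^k = (ζ^7 - 1)/(ζ - 1) = (ω^{5·7} - 1)/(ζ - 1) = (1 - 1)/(ζ - 1) = 0


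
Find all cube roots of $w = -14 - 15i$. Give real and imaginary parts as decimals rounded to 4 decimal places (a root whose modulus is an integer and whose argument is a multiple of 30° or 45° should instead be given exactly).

|w| = sqrt(421) ≈ 20.518285, arg(w) ≈ 226.974934°
Root modulus = sqrt(421)^(1/3) ≈ 2.737665
Root arguments: θ_k = (arg(w) + 360°k)/3 for k = 0, 1, ..., 2
Compute each root as (root modulus)(cos θ_k + i sin θ_k) using full-precision intermediates, then round to 4 decimal places.
Roots: 0.6781 + 2.6523i, -2.6361 - 0.7389i, 1.9579 - 1.9135i


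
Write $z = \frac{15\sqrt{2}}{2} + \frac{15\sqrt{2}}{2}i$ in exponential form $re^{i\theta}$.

r = |z| = sqrt((15*sqrt(2)/2)^2 + (15*sqrt(2)/2)^2) = sqrt(225/2 + 225/2) = sqrt(225) = 15
θ = arctan(b/a) = arctan(10.6066/10.6066) (quadrant-adjusted) = 45° = π/4
z = 15e^(i*π/4)


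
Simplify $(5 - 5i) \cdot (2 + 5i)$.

(a1*a2 - b1*b2) + (a1*b2 + b1*a2)i
= (10 - (-25)) + (25 + (-10))i
= 35 + 15i


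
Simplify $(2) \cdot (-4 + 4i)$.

(a1*a2 - b1*b2) + (a1*b2 + b1*a2)i
= (-8 - 0) + (8 + 0)i
= -8 + 8i


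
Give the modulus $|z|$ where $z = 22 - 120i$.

|z| = sqrt(a^2 + b^2) = sqrt(22^2 + (-120)^2) = sqrt(14884) = 122


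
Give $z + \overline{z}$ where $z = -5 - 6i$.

z + conjugate(z) = (a + bi) + (a - bi) = 2a
= 2 * (-5) = -10


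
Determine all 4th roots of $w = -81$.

|w| = 81, arg(w) = 180°
Root modulus = 81^(1/4) = 3
Root arguments: θ_k = (180° + 360°k)/4 for k = 0, 1, ..., 3
Roots: 3*sqrt(2)/2 + (3*sqrt(2)/2)i, -3*sqrt(2)/2 + (3*sqrt(2)/2)i, -3*sqrt(2)/2 - (3*sqrt(2)/2)i, 3*sqrt(2)/2 - (3*sqrt(2)/2)i


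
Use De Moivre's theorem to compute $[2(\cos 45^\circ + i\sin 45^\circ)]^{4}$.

By De Moivre: z^n = r^n(cos(nθ) + i sin(nθ))
= 2^4(cos(4*45°) + i sin(4*45°))
= 16(cos 180° + i sin 180°)
= -16


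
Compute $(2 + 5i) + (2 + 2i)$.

(2 + 2) + (5 + 2)i = 4 + 7i


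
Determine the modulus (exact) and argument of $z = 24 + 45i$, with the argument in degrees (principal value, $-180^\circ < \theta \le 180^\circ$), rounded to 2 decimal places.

|z| = sqrt(24^2 + 45^2) = 51
arg(z) = arctan(b/a) = arctan(45/24) (quadrant-adjusted) = 61.93°


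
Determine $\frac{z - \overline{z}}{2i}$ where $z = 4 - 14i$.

z - conjugate(z) = 2bi
(z - conjugate(z))/(2i) = 2bi/(2i) = b = -14


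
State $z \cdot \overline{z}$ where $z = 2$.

z * conjugate(z) = |z|^2 = a^2 + b^2
= 2^2 + 0^2 = 4


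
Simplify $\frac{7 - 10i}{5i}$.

Multiply numerator and denominator by conjugate (-5i):
= (7 - 10i)(-5i) / (0^2 + 5^2)
= (-50 - 35i) / 25
Divide through by 5: (-10 - 7i) / 5
= -2 - (7/5)i


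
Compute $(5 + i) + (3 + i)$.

(5 + 3) + (1 + 1)i = 8 + 2i


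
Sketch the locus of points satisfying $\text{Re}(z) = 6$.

Re(z) = x where z = x + yi; the equation x = 6 is satisfied by all points with that x-coordinate
Locus: Vertical line x = 6


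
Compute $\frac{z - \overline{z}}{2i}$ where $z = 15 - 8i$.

z - conjugate(z) = 2bi
(z - conjugate(z))/(2i) = 2bi/(2i) = b = -8


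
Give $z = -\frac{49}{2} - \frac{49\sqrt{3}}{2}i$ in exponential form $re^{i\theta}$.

r = |z| = sqrt((-49/2)^2 + (-49*sqrt(3)/2)^2) = sqrt(2401/4 + 7203/4) = sqrt(2401) = 49
θ = arctan(b/a) = arctan(-42.4352/-24.5) (quadrant-adjusted) = 240° = 4π/3
z = 49e^(i*4π/3)


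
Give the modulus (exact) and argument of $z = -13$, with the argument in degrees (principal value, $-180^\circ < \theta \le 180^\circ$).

|z| = sqrt((-13)^2 + 0^2) = 13
b = 0 and a < 0, so z lies on the negative real axis: arg(z) = 180°


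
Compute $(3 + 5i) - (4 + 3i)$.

(3 - 4) + (5 - 3)i = -1 + 2i


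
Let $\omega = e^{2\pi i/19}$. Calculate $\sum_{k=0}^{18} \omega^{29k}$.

Let ζ = ω^29 = e^(2πi·29/19). Since 19 ∤ 29, ζ ≠ 1.
Sum = Σ_{k=0}^{18} ζ^k = (ζ^19 - 1)/(ζ - 1) = (ω^{29·19} - 1)/(ζ - 1) = (1 - 1)/(ζ - 1) = 0


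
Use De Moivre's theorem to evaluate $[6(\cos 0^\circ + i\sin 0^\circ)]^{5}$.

By De Moivre: z^n = r^n(cos(nθ) + i sin(nθ))
= 6^5(cos(5*0°) + i sin(5*0°))
= 7776(cos 0° + i sin 0°)
= 7776


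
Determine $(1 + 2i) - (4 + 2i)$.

(1 - 4) + (2 - 2)i = -3


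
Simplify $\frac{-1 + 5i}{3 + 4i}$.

Multiply numerator and denominator by conjugate (3 - 4i):
= (-1 + 5i)(3 - 4i) / (3^2 + 4^2)
= (17 + 19i) / 25
= 17/25 + (19/25)i


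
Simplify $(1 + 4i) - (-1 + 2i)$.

(1 - (-1)) + (4 - 2)i = 2 + 2i


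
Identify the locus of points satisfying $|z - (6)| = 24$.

|z - z0| = r describes a circle centered at z0 with radius r
Here z0 = 6 and r = 24
Locus: Circle centered at (6, 0) with radius 24
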